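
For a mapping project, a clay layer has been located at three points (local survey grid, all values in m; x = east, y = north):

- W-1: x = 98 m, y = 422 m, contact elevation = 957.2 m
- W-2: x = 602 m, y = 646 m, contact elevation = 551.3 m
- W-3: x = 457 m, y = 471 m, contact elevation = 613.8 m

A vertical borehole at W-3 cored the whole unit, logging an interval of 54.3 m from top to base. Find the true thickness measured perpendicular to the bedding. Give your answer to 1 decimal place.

35.9 m

Two edge vectors: W-1→W-2 = (504, 224, -405.9), W-1→W-3 = (359, 49, -343.4).
Normal n = (W-1→W-2) × (W-1→W-3) = (-57032.5, 27355.5, -55720).
So ∂z/∂x = −n_x/n_z = −1.02356 and ∂z/∂y = −n_y/n_z = 0.49095.
|∇z| = √(a²+b²) = 1.13521, so dip δ = arctan(1.13521) = 48.62°.
True thickness = vertical thickness × cos δ = 54.3 × cos 48.62° = 35.9 m.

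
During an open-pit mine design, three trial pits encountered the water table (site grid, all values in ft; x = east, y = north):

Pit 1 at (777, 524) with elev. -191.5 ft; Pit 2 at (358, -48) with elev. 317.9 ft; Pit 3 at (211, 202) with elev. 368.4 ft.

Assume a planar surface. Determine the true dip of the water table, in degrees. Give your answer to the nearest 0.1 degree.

Let the plane be z = a·x + b·y + c.
Pit 2−Pit 1: −419a − 572b = 509.4;  Pit 3−Pit 1: −566a − 322b = 559.9.
Solving gives a = −0.82737, b = −0.28449.
Gradient magnitude |∇z| = √(a² + b²) = √(0.68454 + 0.08094) = 0.87492.
True dip = arctan(0.87492) = 41.2°, dipping toward ENE (azimuth ≈ 071°).

41.2°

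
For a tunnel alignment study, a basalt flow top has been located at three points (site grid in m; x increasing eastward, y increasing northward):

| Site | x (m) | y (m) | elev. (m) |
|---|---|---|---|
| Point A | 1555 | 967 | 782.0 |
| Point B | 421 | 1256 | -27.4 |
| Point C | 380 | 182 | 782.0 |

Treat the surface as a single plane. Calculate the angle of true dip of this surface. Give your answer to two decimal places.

42.92°

Let the plane be z = a·x + b·y + c.
Point B−Point A: −1134a + 289b = −809.4;  Point C−Point A: −1175a − 785b = 0.
Solving gives a = 0.51667, b = −0.77336.
Gradient magnitude |∇z| = √(a² + b²) = √(0.26694 + 0.59808) = 0.93007.
True dip = arctan(0.93007) = 42.92°, dipping toward NNW (azimuth ≈ 326°).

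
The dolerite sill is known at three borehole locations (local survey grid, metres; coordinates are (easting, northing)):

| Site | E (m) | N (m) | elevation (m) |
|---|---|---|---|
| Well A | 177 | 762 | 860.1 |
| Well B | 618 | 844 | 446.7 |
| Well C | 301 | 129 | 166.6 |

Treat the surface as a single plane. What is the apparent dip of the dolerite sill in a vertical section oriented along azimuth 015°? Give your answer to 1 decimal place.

Two edge vectors: Well A→Well B = (441, 82, -413.4), Well A→Well C = (124, -633, -693.5).
Normal n = (Well A→Well B) × (Well A→Well C) = (-318549.2, 254571.9, -289321).
So ∂z/∂E = −n_x/n_z = −1.10102 and ∂z/∂N = −n_y/n_z = 0.87989.
Unit vector along 015° is (sin 15°, cos 15°) = (0.2588, 0.9659).
Slope in that direction = a·(0.2588) + b·(0.9659) = 0.56495.
Apparent dip = arctan|0.56495| = 29.5° (true dip is 54.6°, so apparent ≤ true as expected).

29.5°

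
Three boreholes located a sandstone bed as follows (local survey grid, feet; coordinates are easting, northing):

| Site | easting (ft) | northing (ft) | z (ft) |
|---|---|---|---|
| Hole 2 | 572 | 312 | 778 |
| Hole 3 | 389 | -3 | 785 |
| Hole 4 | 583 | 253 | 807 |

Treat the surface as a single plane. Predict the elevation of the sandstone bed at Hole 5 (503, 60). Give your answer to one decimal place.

Two edge vectors: Hole 2→Hole 3 = (-183, -315, 7), Hole 2→Hole 4 = (11, -59, 29).
Normal n = (Hole 2→Hole 3) × (Hole 2→Hole 4) = (-8722, 5384, 14262).
So ∂z/∂easting = −n_x/n_z = 0.61156 and ∂z/∂northing = −n_y/n_z = −0.37751.
Intercept c from Hole 2: 778 − 349.81 + 117.78 = 545.97.
At (503, 60): z = 307.6 − 22.7 + 545.97 = 830.9 ft.

830.9 ft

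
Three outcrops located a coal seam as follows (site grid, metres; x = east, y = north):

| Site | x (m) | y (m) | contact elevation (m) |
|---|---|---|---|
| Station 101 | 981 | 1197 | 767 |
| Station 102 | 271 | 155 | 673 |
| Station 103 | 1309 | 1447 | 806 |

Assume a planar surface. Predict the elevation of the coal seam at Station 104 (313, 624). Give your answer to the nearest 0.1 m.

686.4 m

Let the plane be z = a·x + b·y + c.
Station 102−Station 101: −710a − 1042b = −94;  Station 103−Station 101: 328a + 250b = 39.
Solving gives a = 0.104324, b = 0.019126.
Then c = 767 − a·981 − b·1197 = 641.76.
At (313, 624): z = 32.7 + 11.9 + 641.76 = 686.4 m.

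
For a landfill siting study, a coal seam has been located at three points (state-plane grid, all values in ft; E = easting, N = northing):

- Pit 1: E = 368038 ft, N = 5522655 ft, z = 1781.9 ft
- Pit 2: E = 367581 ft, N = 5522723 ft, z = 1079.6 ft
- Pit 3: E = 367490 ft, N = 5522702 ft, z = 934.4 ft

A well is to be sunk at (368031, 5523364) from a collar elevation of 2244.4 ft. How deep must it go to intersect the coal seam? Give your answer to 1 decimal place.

363.5 ft

Let the plane be z = a·E + b·N + c.
Pit 2−Pit 1: −457a + 68b = −702.3;  Pit 3−Pit 1: −548a + 47b = −847.5.
Solving gives a = 1.559828952, b = 0.155026924.
Then c = 1781.9 − a·368038 − b·5522655 = −1428454.65.
At (368031, 5523364): z_contact = 574065.41 + 856270.13 − 1428454.65 = 1880.90 ft.
Depth below ground = 2244.4 − 1880.90 = 363.5 ft.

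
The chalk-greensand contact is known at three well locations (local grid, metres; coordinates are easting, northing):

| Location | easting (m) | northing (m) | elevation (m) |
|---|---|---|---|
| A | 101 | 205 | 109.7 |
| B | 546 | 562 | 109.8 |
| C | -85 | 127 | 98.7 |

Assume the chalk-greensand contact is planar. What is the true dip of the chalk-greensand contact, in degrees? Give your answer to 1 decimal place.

Let the plane be z = a·easting + b·northing + c.
B−A: 445a + 357b = 0.1;  C−A: −186a − 78b = −11.
Solving gives a = 0.12367, b = −0.15387.
Gradient magnitude |∇z| = √(a² + b²) = √(0.01529 + 0.02368) = 0.19740.
True dip = arctan(0.19740) = 11.2°, dipping toward NW (azimuth ≈ 321°).

11.2°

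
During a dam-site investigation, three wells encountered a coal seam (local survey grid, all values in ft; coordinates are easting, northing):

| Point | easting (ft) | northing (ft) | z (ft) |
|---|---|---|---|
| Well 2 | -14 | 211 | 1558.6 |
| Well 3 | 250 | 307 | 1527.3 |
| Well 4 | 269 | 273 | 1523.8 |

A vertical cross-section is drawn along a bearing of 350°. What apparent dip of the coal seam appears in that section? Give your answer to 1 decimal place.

Two edge vectors: Well 2→Well 3 = (264, 96, -31.3), Well 2→Well 4 = (283, 62, -34.8).
Normal n = (Well 2→Well 3) × (Well 2→Well 4) = (-1400.2, 329.3, -10800).
So ∂z/∂easting = −n_x/n_z = −0.12965 and ∂z/∂northing = −n_y/n_z = 0.03049.
Unit vector along 350° is (sin 350°, cos 350°) = (-0.1736, 0.9848).
Slope in that direction = a·(-0.1736) + b·(0.9848) = 0.05254.
Apparent dip = arctan|0.05254| = 3.0° (true dip is 7.6°, so apparent ≤ true as expected).

3.0°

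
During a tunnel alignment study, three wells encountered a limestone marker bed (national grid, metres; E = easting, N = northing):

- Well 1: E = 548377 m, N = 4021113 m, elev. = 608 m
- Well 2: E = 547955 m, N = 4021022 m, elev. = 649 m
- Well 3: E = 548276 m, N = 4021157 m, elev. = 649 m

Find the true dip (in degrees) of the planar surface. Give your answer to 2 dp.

27.22°

Two edge vectors: Well 1→Well 2 = (-422, -91, 41), Well 1→Well 3 = (-101, 44, 41).
Normal n = (Well 1→Well 2) × (Well 1→Well 3) = (-5535, 13161, -27759).
So ∂z/∂E = −n_x/n_z = −0.19939 and ∂z/∂N = −n_y/n_z = 0.47412.
Gradient magnitude |∇z| = √(a² + b²) = √(0.03976 + 0.22479) = 0.51434.
True dip = arctan(0.51434) = 27.22°, dipping toward SSE (azimuth ≈ 157°).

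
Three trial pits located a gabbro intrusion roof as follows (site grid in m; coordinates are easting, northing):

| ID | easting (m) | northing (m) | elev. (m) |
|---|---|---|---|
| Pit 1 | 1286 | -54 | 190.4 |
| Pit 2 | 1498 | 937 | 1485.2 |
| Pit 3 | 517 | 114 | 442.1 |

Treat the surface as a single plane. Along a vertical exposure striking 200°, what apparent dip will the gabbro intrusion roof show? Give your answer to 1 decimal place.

50.7°

Let the plane be z = a·easting + b·northing + c.
Pit 2−Pit 1: 212a + 991b = 1294.8;  Pit 3−Pit 1: −769a + 168b = 251.7.
Solving gives a = −0.04000, b = 1.31512.
Unit vector along 200° is (sin 200°, cos 200°) = (-0.3420, -0.9397).
Slope in that direction = a·(-0.3420) + b·(-0.9397) = −1.22212.
Apparent dip = arctan|1.22212| = 50.7° (true dip is 52.8°, so apparent ≤ true as expected).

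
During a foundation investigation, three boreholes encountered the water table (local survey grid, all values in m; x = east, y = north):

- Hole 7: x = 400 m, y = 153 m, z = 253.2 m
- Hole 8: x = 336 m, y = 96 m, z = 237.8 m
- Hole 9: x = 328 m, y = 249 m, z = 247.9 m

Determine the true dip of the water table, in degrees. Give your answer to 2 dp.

Two edge vectors: Hole 7→Hole 8 = (-64, -57, -15.4), Hole 7→Hole 9 = (-72, 96, -5.3).
Normal n = (Hole 7→Hole 8) × (Hole 7→Hole 9) = (1780.5, 769.6, -10248).
So ∂z/∂x = −n_x/n_z = 0.17374 and ∂z/∂y = −n_y/n_z = 0.07510.
Gradient magnitude |∇z| = √(a² + b²) = √(0.03019 + 0.00564) = 0.18928.
True dip = arctan(0.18928) = 10.72°, dipping toward WSW (azimuth ≈ 247°).

10.72°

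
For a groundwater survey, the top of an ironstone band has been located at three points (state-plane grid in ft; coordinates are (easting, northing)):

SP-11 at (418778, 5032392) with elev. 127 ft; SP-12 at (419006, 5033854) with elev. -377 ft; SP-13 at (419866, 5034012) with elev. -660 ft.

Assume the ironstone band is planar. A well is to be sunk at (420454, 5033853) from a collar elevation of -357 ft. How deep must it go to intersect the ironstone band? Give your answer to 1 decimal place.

Let the plane be z = a·E + b·N + c.
SP-12−SP-11: 228a + 1462b = −504;  SP-13−SP-11: 1088a + 1620b = −787.
Solving gives a = −0.273573319, b = −0.302069277.
Then c = 127 − a·418778 − b·5032392 = 1634824.50.
At (420454, 5033853): z_contact = −115025.00 − 1520572.34 + 1634824.50 = -772.83 ft.
Depth below ground = -357 − (-772.83) = 415.8 ft.

415.8 ft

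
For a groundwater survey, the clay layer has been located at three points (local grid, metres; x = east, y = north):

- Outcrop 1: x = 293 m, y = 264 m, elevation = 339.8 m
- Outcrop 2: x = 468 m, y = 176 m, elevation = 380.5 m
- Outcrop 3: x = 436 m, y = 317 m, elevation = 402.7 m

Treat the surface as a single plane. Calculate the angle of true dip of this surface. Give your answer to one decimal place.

23.0°

Two edge vectors: Outcrop 1→Outcrop 2 = (175, -88, 40.7), Outcrop 1→Outcrop 3 = (143, 53, 62.9).
Normal n = (Outcrop 1→Outcrop 2) × (Outcrop 1→Outcrop 3) = (-7692.3, -5187.4, 21859).
So ∂z/∂x = −n_x/n_z = 0.35191 and ∂z/∂y = −n_y/n_z = 0.23731.
Gradient magnitude |∇z| = √(a² + b²) = √(0.12384 + 0.05632) = 0.42445.
True dip = arctan(0.42445) = 23.0°, dipping toward SW (azimuth ≈ 236°).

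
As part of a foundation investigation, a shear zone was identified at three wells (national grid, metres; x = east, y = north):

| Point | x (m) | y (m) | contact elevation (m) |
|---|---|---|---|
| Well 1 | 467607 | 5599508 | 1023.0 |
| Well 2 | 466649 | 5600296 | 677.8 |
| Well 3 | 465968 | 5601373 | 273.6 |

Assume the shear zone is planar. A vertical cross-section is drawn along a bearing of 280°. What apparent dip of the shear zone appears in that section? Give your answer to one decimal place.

9.1°

Let the plane be z = a·x + b·y + c.
Well 2−Well 1: −958a + 788b = −345.2;  Well 3−Well 1: −1639a + 1865b = −749.4.
Solving gives a = 0.10759, b = −0.30727.
Unit vector along 280° is (sin 280°, cos 280°) = (-0.9848, 0.1736).
Slope in that direction = a·(-0.9848) + b·(0.1736) = −0.15931.
Apparent dip = arctan|0.15931| = 9.1° (true dip is 18.0°, so apparent ≤ true as expected).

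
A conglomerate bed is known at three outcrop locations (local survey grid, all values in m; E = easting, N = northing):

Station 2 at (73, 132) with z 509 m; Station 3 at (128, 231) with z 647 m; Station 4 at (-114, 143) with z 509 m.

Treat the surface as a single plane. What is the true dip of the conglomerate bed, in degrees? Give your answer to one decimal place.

53.5°

Let the plane be z = a·E + b·N + c.
Station 3−Station 2: 55a + 99b = 138;  Station 4−Station 2: −187a + 11b = 0.
Solving gives a = 0.07940, b = 1.34983.
Gradient magnitude |∇z| = √(a² + b²) = √(0.00630 + 1.82203) = 1.35216.
True dip = arctan(1.35216) = 53.5°, dipping toward S (azimuth ≈ 183°).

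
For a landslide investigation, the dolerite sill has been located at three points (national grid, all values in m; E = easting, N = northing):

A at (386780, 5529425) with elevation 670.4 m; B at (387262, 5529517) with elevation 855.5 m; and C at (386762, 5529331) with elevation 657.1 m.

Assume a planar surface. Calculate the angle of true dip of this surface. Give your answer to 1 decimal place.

Let the plane be z = a·E + b·N + c.
B−A: 482a + 92b = 185.1;  C−A: −18a − 94b = −13.3.
Solving gives a = 0.37056, b = 0.07053.
Gradient magnitude |∇z| = √(a² + b²) = √(0.13732 + 0.00497) = 0.37722.
True dip = arctan(0.37722) = 20.7°, dipping toward W (azimuth ≈ 259°).

20.7°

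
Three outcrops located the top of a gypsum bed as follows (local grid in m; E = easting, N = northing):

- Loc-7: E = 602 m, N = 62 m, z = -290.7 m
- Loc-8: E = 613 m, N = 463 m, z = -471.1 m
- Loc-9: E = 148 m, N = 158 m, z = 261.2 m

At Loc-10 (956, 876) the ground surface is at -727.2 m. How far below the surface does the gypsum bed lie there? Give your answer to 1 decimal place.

Two edge vectors: Loc-7→Loc-8 = (11, 401, -180.4), Loc-7→Loc-9 = (-454, 96, 551.9).
Normal n = (Loc-7→Loc-8) × (Loc-7→Loc-9) = (238630.3, 75830.7, 183110).
So ∂z/∂E = −n_x/n_z = −1.30321 and ∂z/∂N = −n_y/n_z = −0.41413.
Intercept c from Loc-7: -290.7 + 784.53 + 25.68 = 519.51.
At (956, 876): z_contact = −1245.87 − 362.77 + 519.51 = -1089.13 m.
Depth below ground = -727.2 − (-1089.13) = 361.9 m.

361.9 m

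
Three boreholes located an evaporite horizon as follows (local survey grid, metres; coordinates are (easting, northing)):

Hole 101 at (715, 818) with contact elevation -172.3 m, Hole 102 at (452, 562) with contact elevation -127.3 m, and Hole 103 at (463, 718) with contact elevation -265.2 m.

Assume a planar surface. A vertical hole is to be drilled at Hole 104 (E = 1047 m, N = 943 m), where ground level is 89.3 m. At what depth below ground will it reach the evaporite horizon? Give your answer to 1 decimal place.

Let the plane be z = a·E + b·N + c.
Hole 102−Hole 101: −263a − 256b = 45;  Hole 103−Hole 101: −252a − 100b = −92.9.
Solving gives a = 0.740144, b = −0.936164.
Then c = -172.3 − a·715 − b·818 = 64.28.
At (1047, 943): z_contact = 774.93 − 882.80 + 64.28 = -43.59 m.
Depth below ground = 89.3 − (-43.59) = 132.9 m.

132.9 m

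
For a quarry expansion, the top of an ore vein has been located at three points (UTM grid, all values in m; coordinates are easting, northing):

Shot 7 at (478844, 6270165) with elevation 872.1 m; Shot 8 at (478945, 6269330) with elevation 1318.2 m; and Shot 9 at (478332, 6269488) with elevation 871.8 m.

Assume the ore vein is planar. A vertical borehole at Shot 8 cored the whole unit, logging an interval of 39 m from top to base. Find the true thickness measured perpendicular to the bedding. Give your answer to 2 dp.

Two edge vectors: Shot 7→Shot 8 = (101, -835, 446.1), Shot 7→Shot 9 = (-512, -677, -0.3).
Normal n = (Shot 7→Shot 8) × (Shot 7→Shot 9) = (302260.2, -228372.9, -495897).
So ∂z/∂easting = −n_x/n_z = 0.60952 and ∂z/∂northing = −n_y/n_z = −0.46052.
|∇z| = √(a²+b²) = 0.76394, so dip δ = arctan(0.76394) = 37.38°.
True thickness = vertical thickness × cos δ = 39 × cos 37.38° = 30.99 m.

30.99 m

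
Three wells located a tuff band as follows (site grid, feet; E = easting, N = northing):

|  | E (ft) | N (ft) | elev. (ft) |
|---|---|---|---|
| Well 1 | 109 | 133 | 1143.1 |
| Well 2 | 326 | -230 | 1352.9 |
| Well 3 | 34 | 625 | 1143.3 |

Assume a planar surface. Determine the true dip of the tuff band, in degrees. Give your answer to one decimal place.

52.7°

Two edge vectors: Well 1→Well 2 = (217, -363, 209.8), Well 1→Well 3 = (-75, 492, 0.2).
Normal n = (Well 1→Well 2) × (Well 1→Well 3) = (-103294.2, -15778.4, 79539).
So ∂z/∂E = −n_x/n_z = 1.29866 and ∂z/∂N = −n_y/n_z = 0.19837.
Gradient magnitude |∇z| = √(a² + b²) = √(1.68652 + 0.03935) = 1.31372.
True dip = arctan(1.31372) = 52.7°, dipping toward W (azimuth ≈ 261°).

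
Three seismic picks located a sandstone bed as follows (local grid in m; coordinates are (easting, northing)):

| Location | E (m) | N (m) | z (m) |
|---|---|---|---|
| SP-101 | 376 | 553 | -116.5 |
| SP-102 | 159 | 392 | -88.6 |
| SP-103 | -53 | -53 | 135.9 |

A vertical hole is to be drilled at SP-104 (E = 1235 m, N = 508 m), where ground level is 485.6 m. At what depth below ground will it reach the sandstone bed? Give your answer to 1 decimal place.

244.8 m

Two edge vectors: SP-101→SP-102 = (-217, -161, 27.9), SP-101→SP-103 = (-429, -606, 252.4).
Normal n = (SP-101→SP-102) × (SP-101→SP-103) = (-23729, 42801.7, 62433).
So ∂z/∂E = −n_x/n_z = 0.380071 and ∂z/∂N = −n_y/n_z = −0.685562.
Intercept c from SP-101: -116.5 − 142.91 + 379.12 = 119.71.
At (1235, 508): z_contact = 469.39 − 348.27 + 119.71 = 240.83 m.
Depth below ground = 485.6 − 240.83 = 244.8 m.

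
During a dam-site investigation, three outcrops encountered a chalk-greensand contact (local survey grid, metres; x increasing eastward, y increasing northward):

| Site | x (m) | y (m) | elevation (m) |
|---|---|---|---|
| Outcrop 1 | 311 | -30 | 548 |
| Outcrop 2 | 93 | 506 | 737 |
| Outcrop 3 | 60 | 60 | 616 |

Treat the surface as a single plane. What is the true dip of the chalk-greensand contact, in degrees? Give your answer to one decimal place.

Let the plane be z = a·x + b·y + c.
Outcrop 2−Outcrop 1: −218a + 536b = 189;  Outcrop 3−Outcrop 1: −251a + 90b = 68.
Solving gives a = −0.16915, b = 0.28382.
Gradient magnitude |∇z| = √(a² + b²) = √(0.02861 + 0.08055) = 0.33040.
True dip = arctan(0.33040) = 18.3°, dipping toward SSE (azimuth ≈ 149°).

18.3°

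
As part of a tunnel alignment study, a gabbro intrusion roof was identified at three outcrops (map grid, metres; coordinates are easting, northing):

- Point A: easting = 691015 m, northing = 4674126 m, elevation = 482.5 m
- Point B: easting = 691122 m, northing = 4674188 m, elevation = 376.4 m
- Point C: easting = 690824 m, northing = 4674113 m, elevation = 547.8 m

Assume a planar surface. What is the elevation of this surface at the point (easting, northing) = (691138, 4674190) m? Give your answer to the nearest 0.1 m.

Two edge vectors: Point A→Point B = (107, 62, -106.1), Point A→Point C = (-191, -13, 65.3).
Normal n = (Point A→Point B) × (Point A→Point C) = (2669.3, 13278, 10451).
So ∂z/∂easting = −n_x/n_z = −0.255410965 and ∂z/∂northing = −n_y/n_z = −1.270500431.
Intercept c from Point A: 482.5 + 176492.81 + 5938479.10 = 6115454.40.
At (691138, 4674190): z = −176524.2 − 5938560.4 + 6115454.40 = 369.8 m.

369.8 m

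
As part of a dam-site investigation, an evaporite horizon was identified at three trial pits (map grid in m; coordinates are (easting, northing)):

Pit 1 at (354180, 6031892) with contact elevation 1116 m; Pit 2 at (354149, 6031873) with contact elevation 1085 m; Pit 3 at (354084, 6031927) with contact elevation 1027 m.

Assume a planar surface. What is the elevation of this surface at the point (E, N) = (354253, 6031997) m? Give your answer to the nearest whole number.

1193 m

Two edge vectors: Pit 1→Pit 2 = (-31, -19, -31), Pit 1→Pit 3 = (-96, 35, -89).
Normal n = (Pit 1→Pit 2) × (Pit 1→Pit 3) = (2776, 217, -2909).
So ∂z/∂E = −n_x/n_z = 0.95427982 and ∂z/∂N = −n_y/n_z = 0.07459608.
Intercept c from Pit 1: 1116 − 337986.83 − 449955.50 = −786826.33.
At (354253, 6031997): z = 338056.5 + 449963.3 − 786826.33 = 1193.5 m.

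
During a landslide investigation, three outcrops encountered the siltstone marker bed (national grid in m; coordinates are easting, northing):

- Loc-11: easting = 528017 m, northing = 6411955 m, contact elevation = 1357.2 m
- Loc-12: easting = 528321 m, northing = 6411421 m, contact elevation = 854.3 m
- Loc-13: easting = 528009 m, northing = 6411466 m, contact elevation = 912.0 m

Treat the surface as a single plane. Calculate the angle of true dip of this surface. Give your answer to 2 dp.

Let the plane be z = a·easting + b·northing + c.
Loc-12−Loc-11: 304a − 534b = −502.9;  Loc-13−Loc-11: −8a − 489b = −445.2.
Solving gives a = −0.05350, b = 0.91130.
Gradient magnitude |∇z| = √(a² + b²) = √(0.00286 + 0.83048) = 0.91287.
True dip = arctan(0.91287) = 42.39°, dipping toward S (azimuth ≈ 177°).

42.39°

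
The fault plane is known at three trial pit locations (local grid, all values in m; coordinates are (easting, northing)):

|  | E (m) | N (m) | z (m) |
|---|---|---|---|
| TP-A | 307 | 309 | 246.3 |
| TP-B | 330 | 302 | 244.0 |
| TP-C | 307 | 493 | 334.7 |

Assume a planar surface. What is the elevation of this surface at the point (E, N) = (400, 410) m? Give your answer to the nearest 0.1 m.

299.1 m

Two edge vectors: TP-A→TP-B = (23, -7, -2.3), TP-A→TP-C = (0, 184, 88.4).
Normal n = (TP-A→TP-B) × (TP-A→TP-C) = (-195.6, -2033.2, 4232).
So ∂z/∂E = −n_x/n_z = 0.04622 and ∂z/∂N = −n_y/n_z = 0.48043.
Intercept c from TP-A: 246.3 − 14.19 − 148.45 = 83.66.
At (400, 410): z = 18.5 + 197.0 + 83.66 = 299.1 m.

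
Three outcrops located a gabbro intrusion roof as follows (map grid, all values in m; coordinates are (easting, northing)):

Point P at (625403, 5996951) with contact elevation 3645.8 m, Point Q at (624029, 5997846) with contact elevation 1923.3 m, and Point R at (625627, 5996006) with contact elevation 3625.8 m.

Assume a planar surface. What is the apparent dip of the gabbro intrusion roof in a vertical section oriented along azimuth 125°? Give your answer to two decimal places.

Let the plane be z = a·E + b·N + c.
Point Q−Point P: −1374a + 895b = −1722.5;  Point R−Point P: 224a − 945b = −20.
Solving gives a = 1.49885, b = 0.37645.
Unit vector along 125° is (sin 125°, cos 125°) = (0.8192, -0.5736).
Slope in that direction = a·(0.8192) + b·(-0.5736) = 1.01187.
Apparent dip = arctan|1.01187| = 45.34° (true dip is 57.1°, so apparent ≤ true as expected).

45.34°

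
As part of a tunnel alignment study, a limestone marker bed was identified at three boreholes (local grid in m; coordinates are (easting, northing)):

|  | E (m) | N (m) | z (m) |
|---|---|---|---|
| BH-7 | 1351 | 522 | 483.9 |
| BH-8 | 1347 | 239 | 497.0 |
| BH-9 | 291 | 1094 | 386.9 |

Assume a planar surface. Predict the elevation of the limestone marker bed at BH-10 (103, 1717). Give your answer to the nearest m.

Two edge vectors: BH-7→BH-8 = (-4, -283, 13.1), BH-7→BH-9 = (-1060, 572, -97).
Normal n = (BH-7→BH-8) × (BH-7→BH-9) = (19957.8, -14274, -302268).
So ∂z/∂E = −n_x/n_z = 0.06603 and ∂z/∂N = −n_y/n_z = −0.04722.
Intercept c from BH-7: 483.9 − 89.20 + 24.65 = 419.35.
At (103, 1717): z = 6.8 − 81.1 + 419.35 = 345.1 m.

345 m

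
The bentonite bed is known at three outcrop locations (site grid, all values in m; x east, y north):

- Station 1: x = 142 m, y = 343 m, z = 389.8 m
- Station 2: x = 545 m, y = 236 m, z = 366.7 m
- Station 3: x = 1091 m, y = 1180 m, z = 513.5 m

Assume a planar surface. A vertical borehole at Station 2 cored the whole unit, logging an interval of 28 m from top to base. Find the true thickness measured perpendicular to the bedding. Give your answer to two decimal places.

27.63 m

Let the plane be z = a·x + b·y + c.
Station 2−Station 1: 403a − 107b = −23.1;  Station 3−Station 1: 949a + 837b = 123.7.
Solving gives a = −0.01390, b = 0.16355.
|∇z| = √(a²+b²) = 0.16414, so dip δ = arctan(0.16414) = 9.32°.
True thickness = vertical thickness × cos δ = 28 × cos 9.32° = 27.63 m.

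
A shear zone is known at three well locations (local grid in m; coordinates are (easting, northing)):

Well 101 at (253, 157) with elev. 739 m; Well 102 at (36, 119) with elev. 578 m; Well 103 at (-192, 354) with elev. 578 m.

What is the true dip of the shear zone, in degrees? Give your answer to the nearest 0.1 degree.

41.5°

Let the plane be z = a·E + b·N + c.
Well 102−Well 101: −217a − 38b = −161;  Well 103−Well 101: −445a + 197b = −161.
Solving gives a = 0.63419, b = 0.61530.
Gradient magnitude |∇z| = √(a² + b²) = √(0.40219 + 0.37859) = 0.88362.
True dip = arctan(0.88362) = 41.5°, dipping toward SW (azimuth ≈ 226°).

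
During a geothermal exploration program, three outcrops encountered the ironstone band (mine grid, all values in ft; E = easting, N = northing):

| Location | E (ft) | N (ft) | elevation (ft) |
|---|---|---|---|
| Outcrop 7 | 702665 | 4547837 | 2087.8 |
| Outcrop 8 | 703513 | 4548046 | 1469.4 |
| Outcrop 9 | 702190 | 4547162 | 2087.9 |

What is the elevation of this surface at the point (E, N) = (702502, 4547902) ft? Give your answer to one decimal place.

Let the plane be z = a·E + b·N + c.
Outcrop 8−Outcrop 7: 848a + 209b = −618.4;  Outcrop 9−Outcrop 7: −475a − 675b = 0.1.
Solving gives a = −0.882217384, b = 0.620671493.
Then c = 2087.8 − a·702665 − b·4547837 = −2200721.70.
At (702502, 4547902): z = −619759.5 + 2822753.1 − 2200721.70 = 2271.9 ft.

2271.9 ft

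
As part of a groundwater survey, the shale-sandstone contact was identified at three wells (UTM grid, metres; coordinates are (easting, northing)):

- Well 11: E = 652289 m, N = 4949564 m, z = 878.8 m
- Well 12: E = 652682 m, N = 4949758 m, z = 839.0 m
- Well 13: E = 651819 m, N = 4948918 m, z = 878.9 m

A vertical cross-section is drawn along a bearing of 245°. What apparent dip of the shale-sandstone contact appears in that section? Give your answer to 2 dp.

5.41°

Two edge vectors: Well 11→Well 12 = (393, 194, -39.8), Well 11→Well 13 = (-470, -646, 0.1).
Normal n = (Well 11→Well 12) × (Well 11→Well 13) = (-25691.4, 18666.7, -162698).
So ∂z/∂E = −n_x/n_z = −0.15791 and ∂z/∂N = −n_y/n_z = 0.11473.
Unit vector along 245° is (sin 245°, cos 245°) = (-0.9063, -0.4226).
Slope in that direction = a·(-0.9063) + b·(-0.4226) = 0.09463.
Apparent dip = arctan|0.09463| = 5.41° (true dip is 11.0°, so apparent ≤ true as expected).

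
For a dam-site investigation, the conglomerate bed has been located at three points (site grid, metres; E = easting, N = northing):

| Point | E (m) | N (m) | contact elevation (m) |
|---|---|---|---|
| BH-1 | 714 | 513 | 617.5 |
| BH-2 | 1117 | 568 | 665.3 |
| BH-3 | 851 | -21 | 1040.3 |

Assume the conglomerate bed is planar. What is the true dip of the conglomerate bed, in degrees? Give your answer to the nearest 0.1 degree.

37.5°

Two edge vectors: BH-1→BH-2 = (403, 55, 47.8), BH-1→BH-3 = (137, -534, 422.8).
Normal n = (BH-1→BH-2) × (BH-1→BH-3) = (48779.2, -163839.8, -222737).
So ∂z/∂E = −n_x/n_z = 0.21900 and ∂z/∂N = −n_y/n_z = −0.73558.
Gradient magnitude |∇z| = √(a² + b²) = √(0.04796 + 0.54107) = 0.76748.
True dip = arctan(0.76748) = 37.5°, dipping toward NNW (azimuth ≈ 343°).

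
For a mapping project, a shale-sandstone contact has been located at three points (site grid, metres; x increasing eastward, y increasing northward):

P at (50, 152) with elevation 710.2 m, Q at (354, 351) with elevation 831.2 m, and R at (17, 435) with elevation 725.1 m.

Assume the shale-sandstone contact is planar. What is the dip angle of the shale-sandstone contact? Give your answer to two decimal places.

Two edge vectors: P→Q = (304, 199, 121), P→R = (-33, 283, 14.9).
Normal n = (P→Q) × (P→R) = (-31277.9, -8522.6, 92599).
So ∂z/∂x = −n_x/n_z = 0.33778 and ∂z/∂y = −n_y/n_z = 0.09204.
Gradient magnitude |∇z| = √(a² + b²) = √(0.11409 + 0.00847) = 0.35009.
True dip = arctan(0.35009) = 19.29°, dipping toward WSW (azimuth ≈ 255°).

19.29°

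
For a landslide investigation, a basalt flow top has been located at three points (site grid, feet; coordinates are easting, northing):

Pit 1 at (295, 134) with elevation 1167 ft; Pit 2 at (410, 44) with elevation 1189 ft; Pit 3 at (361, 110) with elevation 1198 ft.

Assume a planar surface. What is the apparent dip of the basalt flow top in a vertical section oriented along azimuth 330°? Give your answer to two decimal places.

Two edge vectors: Pit 1→Pit 2 = (115, -90, 22), Pit 1→Pit 3 = (66, -24, 31).
Normal n = (Pit 1→Pit 2) × (Pit 1→Pit 3) = (-2262, -2113, 3180).
So ∂z/∂easting = −n_x/n_z = 0.71132 and ∂z/∂northing = −n_y/n_z = 0.66447.
Unit vector along 330° is (sin 330°, cos 330°) = (-0.5000, 0.8660).
Slope in that direction = a·(-0.5000) + b·(0.8660) = 0.21978.
Apparent dip = arctan|0.21978| = 12.40° (true dip is 44.2°, so apparent ≤ true as expected).

12.40°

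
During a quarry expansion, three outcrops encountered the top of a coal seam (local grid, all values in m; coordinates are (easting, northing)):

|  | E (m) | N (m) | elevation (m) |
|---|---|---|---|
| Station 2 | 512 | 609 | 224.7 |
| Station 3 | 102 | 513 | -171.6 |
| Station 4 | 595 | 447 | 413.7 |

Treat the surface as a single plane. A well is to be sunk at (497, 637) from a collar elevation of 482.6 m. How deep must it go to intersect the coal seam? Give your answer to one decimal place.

291.3 m

Two edge vectors: Station 2→Station 3 = (-410, -96, -396.3), Station 2→Station 4 = (83, -162, 189).
Normal n = (Station 2→Station 3) × (Station 2→Station 4) = (-82344.6, 44597.1, 74388).
So ∂z/∂E = −n_x/n_z = 1.10696 and ∂z/∂N = −n_y/n_z = −0.59952.
Intercept c from Station 2: 224.7 − 566.76 + 365.11 = 23.04.
At (497, 637): z_contact = 550.16 − 381.89 + 23.04 = 191.31 m.
Depth below ground = 482.6 − 191.31 = 291.3 m.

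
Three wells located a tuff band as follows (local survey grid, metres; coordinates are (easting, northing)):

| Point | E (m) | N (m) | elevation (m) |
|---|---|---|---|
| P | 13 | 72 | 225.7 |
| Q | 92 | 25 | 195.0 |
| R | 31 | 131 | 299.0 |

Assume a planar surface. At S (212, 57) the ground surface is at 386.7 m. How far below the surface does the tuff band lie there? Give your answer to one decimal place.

Two edge vectors: P→Q = (79, -47, -30.7), P→R = (18, 59, 73.3).
Normal n = (P→Q) × (P→R) = (-1633.8, -6343.3, 5507).
So ∂z/∂E = −n_x/n_z = 0.29668 and ∂z/∂N = −n_y/n_z = 1.15186.
Intercept c from P: 225.7 − 3.86 − 82.93 = 138.91.
At (212, 57): z_contact = 62.90 + 65.66 + 138.91 = 267.46 m.
Depth below ground = 386.7 − 267.46 = 119.2 m.

119.2 m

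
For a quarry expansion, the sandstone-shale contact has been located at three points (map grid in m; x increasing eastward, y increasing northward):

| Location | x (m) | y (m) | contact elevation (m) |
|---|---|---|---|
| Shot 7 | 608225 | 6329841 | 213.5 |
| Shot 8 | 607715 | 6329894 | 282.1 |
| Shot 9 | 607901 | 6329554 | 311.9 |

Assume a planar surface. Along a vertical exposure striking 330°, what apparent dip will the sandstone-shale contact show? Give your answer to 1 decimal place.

Two edge vectors: Shot 7→Shot 8 = (-510, 53, 68.6), Shot 7→Shot 9 = (-324, -287, 98.4).
Normal n = (Shot 7→Shot 8) × (Shot 7→Shot 9) = (24903.4, 27957.6, 163542).
So ∂z/∂x = −n_x/n_z = −0.15228 and ∂z/∂y = −n_y/n_z = −0.17095.
Unit vector along 330° is (sin 330°, cos 330°) = (-0.5000, 0.8660).
Slope in that direction = a·(-0.5000) + b·(0.8660) = −0.07191.
Apparent dip = arctan|0.07191| = 4.1° (true dip is 12.9°, so apparent ≤ true as expected).

4.1°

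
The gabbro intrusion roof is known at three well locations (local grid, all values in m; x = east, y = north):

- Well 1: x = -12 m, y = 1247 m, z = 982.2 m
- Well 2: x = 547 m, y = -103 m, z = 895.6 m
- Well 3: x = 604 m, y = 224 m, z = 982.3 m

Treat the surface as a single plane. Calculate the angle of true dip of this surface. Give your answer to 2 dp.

21.74°

Two edge vectors: Well 1→Well 2 = (559, -1350, -86.6), Well 1→Well 3 = (616, -1023, 0.1).
Normal n = (Well 1→Well 2) × (Well 1→Well 3) = (-88726.8, -53401.5, 259743).
So ∂z/∂x = −n_x/n_z = 0.34159 and ∂z/∂y = −n_y/n_z = 0.20559.
Gradient magnitude |∇z| = √(a² + b²) = √(0.11669 + 0.04227) = 0.39869.
True dip = arctan(0.39869) = 21.74°, dipping toward WSW (azimuth ≈ 239°).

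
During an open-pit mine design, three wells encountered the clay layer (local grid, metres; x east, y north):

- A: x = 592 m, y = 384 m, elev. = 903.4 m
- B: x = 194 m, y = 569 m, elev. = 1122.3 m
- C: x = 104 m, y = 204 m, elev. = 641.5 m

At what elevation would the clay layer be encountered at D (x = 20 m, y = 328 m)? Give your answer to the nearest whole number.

798 m

Let the plane be z = a·x + b·y + c.
B−A: −398a + 185b = 218.9;  C−A: −488a − 180b = −261.9.
Solving gives a = 0.05589, b = 1.30348.
Then c = 903.4 − a·592 − b·384 = 369.78.
At (20, 328): z = 1.1 + 427.5 + 369.78 = 798.4 m.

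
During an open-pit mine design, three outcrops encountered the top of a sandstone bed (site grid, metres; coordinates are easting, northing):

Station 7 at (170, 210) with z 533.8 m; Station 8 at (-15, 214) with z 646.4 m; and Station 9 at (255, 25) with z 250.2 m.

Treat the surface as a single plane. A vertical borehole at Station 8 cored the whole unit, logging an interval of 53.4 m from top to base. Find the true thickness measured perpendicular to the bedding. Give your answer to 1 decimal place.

31.1 m

Let the plane be z = a·easting + b·northing + c.
Station 8−Station 7: −185a + 4b = 112.6;  Station 9−Station 7: 85a − 185b = −283.6.
Solving gives a = −0.58128, b = 1.26590.
|∇z| = √(a²+b²) = 1.39298, so dip δ = arctan(1.39298) = 54.33°.
True thickness = vertical thickness × cos δ = 53.4 × cos 54.33° = 31.1 m.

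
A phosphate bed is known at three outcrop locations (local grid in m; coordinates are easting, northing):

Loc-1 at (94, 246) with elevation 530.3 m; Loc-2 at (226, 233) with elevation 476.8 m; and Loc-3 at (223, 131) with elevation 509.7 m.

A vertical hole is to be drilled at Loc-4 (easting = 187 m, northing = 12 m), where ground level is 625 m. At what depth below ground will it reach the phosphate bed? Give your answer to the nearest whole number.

63 m

Two edge vectors: Loc-1→Loc-2 = (132, -13, -53.5), Loc-1→Loc-3 = (129, -115, -20.6).
Normal n = (Loc-1→Loc-2) × (Loc-1→Loc-3) = (-5884.7, -4182.3, -13503).
So ∂z/∂easting = −n_x/n_z = −0.43581 and ∂z/∂northing = −n_y/n_z = −0.30973.
Intercept c from Loc-1: 530.3 + 40.97 + 76.19 = 647.46.
At (187, 12): z_contact = −81.5 − 3.7 + 647.46 = 562.2 m.
Depth below ground = 625 − 562.2 = 63 m.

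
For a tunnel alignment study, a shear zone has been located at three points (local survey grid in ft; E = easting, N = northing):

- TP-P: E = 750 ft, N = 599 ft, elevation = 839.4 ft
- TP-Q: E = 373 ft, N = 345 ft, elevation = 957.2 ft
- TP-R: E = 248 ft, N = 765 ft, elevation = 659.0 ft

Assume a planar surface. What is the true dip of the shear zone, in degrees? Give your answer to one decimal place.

34.3°

Two edge vectors: TP-P→TP-Q = (-377, -254, 117.8), TP-P→TP-R = (-502, 166, -180.4).
Normal n = (TP-P→TP-Q) × (TP-P→TP-R) = (26266.8, -127146.4, -190090).
So ∂z/∂E = −n_x/n_z = 0.13818 and ∂z/∂N = −n_y/n_z = −0.66887.
Gradient magnitude |∇z| = √(a² + b²) = √(0.01909 + 0.44739) = 0.68300.
True dip = arctan(0.68300) = 34.3°, dipping toward NNW (azimuth ≈ 348°).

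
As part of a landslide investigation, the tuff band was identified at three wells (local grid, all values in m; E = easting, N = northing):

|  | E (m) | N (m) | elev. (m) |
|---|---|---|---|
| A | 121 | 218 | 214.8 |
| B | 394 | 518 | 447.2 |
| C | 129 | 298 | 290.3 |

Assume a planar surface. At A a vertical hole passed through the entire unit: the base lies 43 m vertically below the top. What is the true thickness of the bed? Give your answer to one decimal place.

30.6 m

Two edge vectors: A→B = (273, 300, 232.4), A→C = (8, 80, 75.5).
Normal n = (A→B) × (A→C) = (4058, -18752.3, 19440).
So ∂z/∂E = −n_x/n_z = −0.20874 and ∂z/∂N = −n_y/n_z = 0.96462.
|∇z| = √(a²+b²) = 0.98695, so dip δ = arctan(0.98695) = 44.62°.
True thickness = vertical thickness × cos δ = 43 × cos 44.62° = 30.6 m.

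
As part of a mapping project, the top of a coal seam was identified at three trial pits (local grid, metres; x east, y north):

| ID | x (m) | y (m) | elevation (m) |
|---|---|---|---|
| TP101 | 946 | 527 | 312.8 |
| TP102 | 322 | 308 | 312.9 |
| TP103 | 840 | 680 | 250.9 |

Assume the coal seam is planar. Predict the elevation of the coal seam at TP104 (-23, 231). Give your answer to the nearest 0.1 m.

Two edge vectors: TP101→TP102 = (-624, -219, 0.1), TP101→TP103 = (-106, 153, -61.9).
Normal n = (TP101→TP102) × (TP101→TP103) = (13540.8, -38636.2, -118686).
So ∂z/∂x = −n_x/n_z = 0.11409 and ∂z/∂y = −n_y/n_z = −0.32553.
Intercept c from TP101: 312.8 − 107.93 + 171.56 = 376.43.
At (-23, 231): z = −2.6 − 75.2 + 376.43 = 298.6 m.

298.6 m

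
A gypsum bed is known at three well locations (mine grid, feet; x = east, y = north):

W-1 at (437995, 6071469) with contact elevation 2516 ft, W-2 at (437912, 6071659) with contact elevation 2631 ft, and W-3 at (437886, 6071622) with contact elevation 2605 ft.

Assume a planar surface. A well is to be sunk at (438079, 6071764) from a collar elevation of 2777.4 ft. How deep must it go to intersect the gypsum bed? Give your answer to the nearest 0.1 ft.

64.6 ft

Let the plane be z = a·x + b·y + c.
W-2−W-1: −83a + 190b = 115;  W-3−W-1: −109a + 153b = 89.
Solving gives a = 0.085507427, b = 0.642616402.
Then c = 2516 − a·437995 − b·6071469 = −3936561.39.
At (438079, 6071764): z_contact = 37459.01 + 3901815.14 − 3936561.39 = 2712.75 ft.
Depth below ground = 2777.4 − 2712.75 = 64.6 ft.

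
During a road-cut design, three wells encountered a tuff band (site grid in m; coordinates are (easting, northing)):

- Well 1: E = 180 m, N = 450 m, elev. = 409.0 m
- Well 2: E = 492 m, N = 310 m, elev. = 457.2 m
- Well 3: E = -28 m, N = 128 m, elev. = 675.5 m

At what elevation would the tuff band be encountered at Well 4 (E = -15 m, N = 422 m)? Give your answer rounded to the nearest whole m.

462 m

Let the plane be z = a·E + b·N + c.
Well 2−Well 1: 312a − 140b = 48.2;  Well 3−Well 1: −208a − 322b = 266.5.
Solving gives a = −0.16815, b = −0.71902.
Then c = 409 − a·180 − b·450 = 762.83.
At (-15, 422): z = 2.5 − 303.4 + 762.83 = 461.9 m.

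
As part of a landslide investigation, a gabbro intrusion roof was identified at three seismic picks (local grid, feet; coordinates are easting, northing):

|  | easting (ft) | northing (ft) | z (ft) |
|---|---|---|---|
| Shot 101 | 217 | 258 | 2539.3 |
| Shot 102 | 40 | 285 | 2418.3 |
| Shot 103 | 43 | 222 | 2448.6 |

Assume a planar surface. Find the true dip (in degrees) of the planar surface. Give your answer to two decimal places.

Two edge vectors: Shot 101→Shot 102 = (-177, 27, -121), Shot 101→Shot 103 = (-174, -36, -90.7).
Normal n = (Shot 101→Shot 102) × (Shot 101→Shot 103) = (-6804.9, 5000.1, 11070).
So ∂z/∂easting = −n_x/n_z = 0.61472 and ∂z/∂northing = −n_y/n_z = −0.45168.
Gradient magnitude |∇z| = √(a² + b²) = √(0.37788 + 0.20402) = 0.76282.
True dip = arctan(0.76282) = 37.34°, dipping toward NW (azimuth ≈ 306°).

37.34°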